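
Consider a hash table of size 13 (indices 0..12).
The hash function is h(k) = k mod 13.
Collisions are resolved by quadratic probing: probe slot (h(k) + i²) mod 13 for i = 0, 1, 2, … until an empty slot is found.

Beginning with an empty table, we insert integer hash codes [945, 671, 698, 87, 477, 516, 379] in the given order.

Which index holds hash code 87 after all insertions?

0

945 hashes to 9; slot 9 is free => place at 9.
671 hashes to 8; slot 8 is free => place at 8.
698 hashes to 9; 9 taken => place at 10.
87 hashes to 9; 9,10 taken => place at 0.
477 hashes to 9; 9,10,0 taken => place at 5.
516 hashes to 9; 9,10,0,5 taken => place at 12.
379 hashes to 2; slot 2 is free => place at 2.
Table: [87, _, 379, _, _, 477, _, _, 671, 945, 698, _, 516]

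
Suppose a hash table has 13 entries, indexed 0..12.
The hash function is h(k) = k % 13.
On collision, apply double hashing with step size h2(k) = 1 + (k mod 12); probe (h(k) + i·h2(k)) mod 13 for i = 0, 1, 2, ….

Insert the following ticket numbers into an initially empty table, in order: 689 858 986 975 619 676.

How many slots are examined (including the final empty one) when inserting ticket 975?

2

689 hashes to 0; slot 0 is free -> place at 0.
858 hashes to 0, h2=7; 0 taken -> place at 7.
986 hashes to 11; slot 11 is free -> place at 11.
975 hashes to 0, h2=4; 0 taken -> place at 4.
619 hashes to 8; slot 8 is free -> place at 8.
676 hashes to 0, h2=5; 0 taken -> place at 5.
Table: [689, ∅, ∅, ∅, 975, 676, ∅, 858, 619, ∅, ∅, 986, ∅]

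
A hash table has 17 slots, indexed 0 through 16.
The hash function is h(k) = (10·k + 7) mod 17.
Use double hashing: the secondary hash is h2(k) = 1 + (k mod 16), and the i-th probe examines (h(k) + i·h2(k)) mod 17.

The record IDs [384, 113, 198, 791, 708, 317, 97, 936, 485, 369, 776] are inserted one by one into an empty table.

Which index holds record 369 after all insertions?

Insert 384: h=5, slot 5 empty -> index 5.
Insert 113: h=15, slot 15 empty -> index 15.
Insert 198: h=15, h2=7, slots 15,5 occupied -> index 12.
Insert 791: h=12, h2=8, slot 12 occupied -> index 3.
Insert 708: h=15, h2=5, slots 15,3 occupied -> index 8.
Insert 317: h=15, h2=14, slots 15,12 occupied -> index 9.
Insert 97: h=8, h2=2, slot 8 occupied -> index 10.
Insert 936: h=0, slot 0 empty -> index 0.
Insert 485: h=12, h2=6, slot 12 occupied -> index 1.
Insert 369: h=8, h2=2, slots 8,10,12 occupied -> index 14.
Insert 776: h=15, h2=9, slot 15 occupied -> index 7.
Table: [936, 485, _, 791, _, 384, _, 776, 708, 317, 97, _, 198, _, 369, 113, _]

14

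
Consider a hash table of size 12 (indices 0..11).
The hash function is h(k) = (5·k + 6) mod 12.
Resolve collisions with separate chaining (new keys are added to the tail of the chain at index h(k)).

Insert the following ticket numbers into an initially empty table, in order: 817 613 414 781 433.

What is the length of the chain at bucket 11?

817 -> bucket 11
613 -> bucket 11 (collision)
414 -> bucket 0
781 -> bucket 11 (collision)
433 -> bucket 11 (collision)
Final buckets:
0: 414
1: ∅
2: ∅
3: ∅
4: ∅
5: ∅
6: ∅
7: ∅
8: ∅
9: ∅
10: ∅
11: 817 -> 613 -> 781 -> 433

4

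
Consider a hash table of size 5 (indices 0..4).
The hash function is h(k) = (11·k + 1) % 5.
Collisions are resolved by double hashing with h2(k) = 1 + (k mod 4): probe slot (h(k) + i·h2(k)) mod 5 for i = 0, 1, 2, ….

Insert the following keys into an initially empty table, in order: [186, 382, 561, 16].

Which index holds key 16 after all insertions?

Insert 186: h=2, slot 2 empty => index 2.
Insert 382: h=3, slot 3 empty => index 3.
Insert 561: h=2, h2=2, slot 2 occupied => index 4.
Insert 16: h=2, h2=1, slots 2,3,4 occupied => index 0.
Table: [16, ∅, 186, 382, 561]

0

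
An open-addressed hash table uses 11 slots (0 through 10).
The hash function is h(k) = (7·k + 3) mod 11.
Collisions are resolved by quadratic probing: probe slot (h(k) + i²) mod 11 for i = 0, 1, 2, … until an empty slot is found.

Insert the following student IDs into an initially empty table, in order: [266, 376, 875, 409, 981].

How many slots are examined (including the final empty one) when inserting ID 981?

Insert 266: h=6, slot 6 empty -> index 6.
Insert 376: h=6, slot 6 occupied -> index 7.
Insert 875: h=1, slot 1 empty -> index 1.
Insert 409: h=6, slots 6,7 occupied -> index 10.
Insert 981: h=6, slots 6,7,10 occupied -> index 4.
Table: [∅, 875, ∅, ∅, 981, ∅, 266, 376, ∅, ∅, 409]

4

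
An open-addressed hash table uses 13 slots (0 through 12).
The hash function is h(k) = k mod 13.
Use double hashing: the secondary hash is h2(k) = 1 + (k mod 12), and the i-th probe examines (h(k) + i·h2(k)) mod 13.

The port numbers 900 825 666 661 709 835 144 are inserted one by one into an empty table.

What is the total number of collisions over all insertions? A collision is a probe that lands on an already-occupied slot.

5

900 hashes to 3; slot 3 is free → place at 3.
825 hashes to 6; slot 6 is free → place at 6.
666 hashes to 3, h2=7; 3 taken → place at 10.
661 hashes to 11; slot 11 is free → place at 11.
709 hashes to 7; slot 7 is free → place at 7.
835 hashes to 3, h2=8; 3,11,6 taken → place at 1.
144 hashes to 1, h2=1; 1 taken → place at 2.
Table: [., 835, 144, 900, ., ., 825, 709, ., ., 666, 661, .]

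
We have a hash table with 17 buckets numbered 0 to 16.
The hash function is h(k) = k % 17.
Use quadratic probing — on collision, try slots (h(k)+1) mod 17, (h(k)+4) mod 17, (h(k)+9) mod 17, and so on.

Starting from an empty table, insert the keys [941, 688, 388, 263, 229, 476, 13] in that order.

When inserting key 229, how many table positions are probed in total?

Insert 941: h=6, slot 6 empty -> index 6.
Insert 688: h=8, slot 8 empty -> index 8.
Insert 388: h=14, slot 14 empty -> index 14.
Insert 263: h=8, slot 8 occupied -> index 9.
Insert 229: h=8, slots 8,9 occupied -> index 12.
Insert 476: h=0, slot 0 empty -> index 0.
Insert 13: h=13, slot 13 empty -> index 13.
Table: [476, ∅, ∅, ∅, ∅, ∅, 941, ∅, 688, 263, ∅, ∅, 229, 13, 388, ∅, ∅]

3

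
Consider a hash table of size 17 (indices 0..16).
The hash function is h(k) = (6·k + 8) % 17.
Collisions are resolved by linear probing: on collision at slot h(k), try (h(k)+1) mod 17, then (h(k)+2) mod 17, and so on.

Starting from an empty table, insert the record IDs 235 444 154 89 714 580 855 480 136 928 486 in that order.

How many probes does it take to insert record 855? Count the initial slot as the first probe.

235: h=7 -> slot 7
444: h=3 -> slot 3
154: h=14 -> slot 14
89: h=15 -> slot 15
714: h=8 -> slot 8
580: h=3, probe 3,4 -> slot 4
855: h=4, probe 4,5 -> slot 5
480: h=15, probe 15,16 -> slot 16
136: h=8, probe 8,9 -> slot 9
928: h=0 -> slot 0
486: h=0, probe 0,1 -> slot 1
Table: [928, 486, _, 444, 580, 855, _, 235, 714, 136, _, _, _, _, 154, 89, 480]

2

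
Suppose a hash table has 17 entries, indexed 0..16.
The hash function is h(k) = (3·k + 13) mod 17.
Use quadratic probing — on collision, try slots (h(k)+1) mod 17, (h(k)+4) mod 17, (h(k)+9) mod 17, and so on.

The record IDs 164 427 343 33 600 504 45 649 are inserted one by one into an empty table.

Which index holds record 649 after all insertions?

6

164: h=12 -> slot 12
427: h=2 -> slot 2
343: h=5 -> slot 5
33: h=10 -> slot 10
600: h=11 -> slot 11
504: h=12, probe 12,13 -> slot 13
45: h=12, probe 12,13,16 -> slot 16
649: h=5, probe 5,6 -> slot 6
Table: [., ., 427, ., ., 343, 649, ., ., ., 33, 600, 164, 504, ., ., 45]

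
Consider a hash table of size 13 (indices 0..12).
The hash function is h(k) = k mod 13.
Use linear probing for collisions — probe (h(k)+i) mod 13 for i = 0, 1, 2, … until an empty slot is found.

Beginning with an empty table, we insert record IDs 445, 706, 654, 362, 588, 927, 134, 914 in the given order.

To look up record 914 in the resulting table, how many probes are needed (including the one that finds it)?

445: h=3 => slot 3
706: h=4 => slot 4
654: h=4, probe 4,5 => slot 5
362: h=11 => slot 11
588: h=3, probe 3,4,5,6 => slot 6
927: h=4, probe 4,5,6,7 => slot 7
134: h=4, probe 4,5,6,7,8 => slot 8
914: h=4, probe 4,5,6,7,8,9 => slot 9
Table: [., ., ., 445, 706, 654, 588, 927, 134, 914, ., 362, .]
Lookup 914: h=4, probe 4,5,6,7,8,9 → found at 9.

6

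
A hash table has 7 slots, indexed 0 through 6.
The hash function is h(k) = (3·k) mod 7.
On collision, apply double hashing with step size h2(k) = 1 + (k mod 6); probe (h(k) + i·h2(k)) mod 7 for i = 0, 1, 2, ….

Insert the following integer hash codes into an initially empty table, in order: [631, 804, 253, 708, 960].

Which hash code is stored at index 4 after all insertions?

804

631 hashes to 3; slot 3 is free → place at 3.
804 hashes to 4; slot 4 is free → place at 4.
253 hashes to 3, h2=2; 3 taken → place at 5.
708 hashes to 3, h2=1; 3,4,5 taken → place at 6.
960 hashes to 3, h2=1; 3,4,5,6 taken → place at 0.
Table: [960, —, —, 631, 804, 253, 708]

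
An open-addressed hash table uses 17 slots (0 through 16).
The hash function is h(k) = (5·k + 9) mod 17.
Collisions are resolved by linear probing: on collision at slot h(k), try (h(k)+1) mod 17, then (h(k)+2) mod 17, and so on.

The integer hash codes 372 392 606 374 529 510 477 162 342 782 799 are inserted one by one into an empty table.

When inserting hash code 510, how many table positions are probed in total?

Insert 372: h=16, slot 16 empty -> index 16.
Insert 392: h=14, slot 14 empty -> index 14.
Insert 606: h=13, slot 13 empty -> index 13.
Insert 374: h=9, slot 9 empty -> index 9.
Insert 529: h=2, slot 2 empty -> index 2.
Insert 510: h=9, slot 9 occupied -> index 10.
Insert 477: h=14, slot 14 occupied -> index 15.
Insert 162: h=3, slot 3 empty -> index 3.
Insert 342: h=2, slots 2,3 occupied -> index 4.
Insert 782: h=9, slots 9,10 occupied -> index 11.
Insert 799: h=9, slots 9,10,11 occupied -> index 12.
Table: [∅, ∅, 529, 162, 342, ∅, ∅, ∅, ∅, 374, 510, 782, 799, 606, 392, 477, 372]

2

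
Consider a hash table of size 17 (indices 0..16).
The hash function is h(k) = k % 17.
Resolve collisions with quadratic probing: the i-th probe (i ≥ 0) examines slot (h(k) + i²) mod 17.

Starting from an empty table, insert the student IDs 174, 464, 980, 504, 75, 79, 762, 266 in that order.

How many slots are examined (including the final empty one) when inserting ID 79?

3

174 hashes to 4; slot 4 is free -> place at 4.
464 hashes to 5; slot 5 is free -> place at 5.
980 hashes to 11; slot 11 is free -> place at 11.
504 hashes to 11; 11 taken -> place at 12.
75 hashes to 7; slot 7 is free -> place at 7.
79 hashes to 11; 11,12 taken -> place at 15.
762 hashes to 14; slot 14 is free -> place at 14.
266 hashes to 11; 11,12,15 taken -> place at 3.
Table: [., ., ., 266, 174, 464, ., 75, ., ., ., 980, 504, ., 762, 79, .]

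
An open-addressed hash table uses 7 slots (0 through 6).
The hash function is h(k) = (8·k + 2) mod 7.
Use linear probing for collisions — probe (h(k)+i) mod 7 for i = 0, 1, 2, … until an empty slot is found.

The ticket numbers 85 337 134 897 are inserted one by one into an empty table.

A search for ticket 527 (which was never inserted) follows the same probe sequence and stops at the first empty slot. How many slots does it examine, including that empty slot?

4

Insert 85: h=3, slot 3 empty → index 3.
Insert 337: h=3, slot 3 occupied → index 4.
Insert 134: h=3, slots 3,4 occupied → index 5.
Insert 897: h=3, slots 3,4,5 occupied → index 6.
Table: [., ., ., 85, 337, 134, 897]
Lookup 527: h=4, probe 4,5,6,0 → slot 0 empty, not found.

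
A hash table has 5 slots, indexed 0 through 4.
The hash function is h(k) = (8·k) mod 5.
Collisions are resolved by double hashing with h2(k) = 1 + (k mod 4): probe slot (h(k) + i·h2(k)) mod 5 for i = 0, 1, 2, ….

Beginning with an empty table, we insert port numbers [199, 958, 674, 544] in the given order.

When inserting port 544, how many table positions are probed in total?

Insert 199: h=2, slot 2 empty => index 2.
Insert 958: h=4, slot 4 empty => index 4.
Insert 674: h=2, h2=3, slot 2 occupied => index 0.
Insert 544: h=2, h2=1, slot 2 occupied => index 3.
Table: [674, _, 199, 544, 958]

2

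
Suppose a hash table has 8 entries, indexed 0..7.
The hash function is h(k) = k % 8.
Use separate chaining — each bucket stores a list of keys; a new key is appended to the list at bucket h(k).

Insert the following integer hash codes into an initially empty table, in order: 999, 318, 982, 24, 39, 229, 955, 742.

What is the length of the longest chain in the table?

999 → bucket 7
318 → bucket 6
982 → bucket 6 (collision)
24 → bucket 0
39 → bucket 7 (collision)
229 → bucket 5
955 → bucket 3
742 → bucket 6 (collision)
Final buckets:
0: 24
1: _
2: _
3: 955
4: _
5: 229
6: 318 -> 982 -> 742
7: 999 -> 39

3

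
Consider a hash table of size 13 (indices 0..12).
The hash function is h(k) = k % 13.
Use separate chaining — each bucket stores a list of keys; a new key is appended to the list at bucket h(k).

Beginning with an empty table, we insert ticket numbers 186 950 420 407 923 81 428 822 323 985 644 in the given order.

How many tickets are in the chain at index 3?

2

186 → bucket 4
950 → bucket 1
420 → bucket 4 (collision)
407 → bucket 4 (collision)
923 → bucket 0
81 → bucket 3
428 → bucket 12
822 → bucket 3 (collision)
323 → bucket 11
985 → bucket 10
644 → bucket 7
Final buckets:
0: 923
1: 950
2: -
3: 81 -> 822
4: 186 -> 420 -> 407
5: -
6: -
7: 644
8: -
9: -
10: 985
11: 323
12: 428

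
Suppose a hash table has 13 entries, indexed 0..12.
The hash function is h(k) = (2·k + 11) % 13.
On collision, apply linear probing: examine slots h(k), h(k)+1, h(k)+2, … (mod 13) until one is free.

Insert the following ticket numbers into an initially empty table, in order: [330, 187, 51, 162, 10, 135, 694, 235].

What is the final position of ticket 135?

330: h=8 -> slot 8
187: h=8, probe 8,9 -> slot 9
51: h=9, probe 9,10 -> slot 10
162: h=10, probe 10,11 -> slot 11
10: h=5 -> slot 5
135: h=8, probe 8,9,10,11,12 -> slot 12
694: h=8, probe 8,9,10,11,12,0 -> slot 0
235: h=0, probe 0,1 -> slot 1
Table: [694, 235, _, _, _, 10, _, _, 330, 187, 51, 162, 135]

12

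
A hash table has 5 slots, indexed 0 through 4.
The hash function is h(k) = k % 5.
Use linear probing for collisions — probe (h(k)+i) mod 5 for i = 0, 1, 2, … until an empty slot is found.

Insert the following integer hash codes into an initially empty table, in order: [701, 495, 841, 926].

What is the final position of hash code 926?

701 hashes to 1; slot 1 is free → place at 1.
495 hashes to 0; slot 0 is free → place at 0.
841 hashes to 1; 1 taken → place at 2.
926 hashes to 1; 1,2 taken → place at 3.
Table: [495, 701, 841, 926, —]

3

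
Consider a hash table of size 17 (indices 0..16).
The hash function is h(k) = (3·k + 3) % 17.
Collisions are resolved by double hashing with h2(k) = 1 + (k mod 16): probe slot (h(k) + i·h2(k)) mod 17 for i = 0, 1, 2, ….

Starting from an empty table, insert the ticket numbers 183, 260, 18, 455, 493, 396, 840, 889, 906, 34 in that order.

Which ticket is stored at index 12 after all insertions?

906

183: h=8 => slot 8
260: h=1 => slot 1
18: h=6 => slot 6
455: h=8, h2=8, probe 8,16 => slot 16
493: h=3 => slot 3
396: h=1, h2=13, probe 1,14 => slot 14
840: h=7 => slot 7
889: h=1, h2=10, probe 1,11 => slot 11
906: h=1, h2=11, probe 1,12 => slot 12
34: h=3, h2=3, probe 3,6,9 => slot 9
Table: [—, 260, —, 493, —, —, 18, 840, 183, 34, —, 889, 906, —, 396, —, 455]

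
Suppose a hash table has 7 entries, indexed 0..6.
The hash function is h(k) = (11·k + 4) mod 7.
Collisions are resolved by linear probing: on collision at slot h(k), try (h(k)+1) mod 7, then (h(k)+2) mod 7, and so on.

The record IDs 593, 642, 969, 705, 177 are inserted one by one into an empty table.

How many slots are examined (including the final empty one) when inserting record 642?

593: h=3 -> slot 3
642: h=3, probe 3,4 -> slot 4
969: h=2 -> slot 2
705: h=3, probe 3,4,5 -> slot 5
177: h=5, probe 5,6 -> slot 6
Table: [., ., 969, 593, 642, 705, 177]

2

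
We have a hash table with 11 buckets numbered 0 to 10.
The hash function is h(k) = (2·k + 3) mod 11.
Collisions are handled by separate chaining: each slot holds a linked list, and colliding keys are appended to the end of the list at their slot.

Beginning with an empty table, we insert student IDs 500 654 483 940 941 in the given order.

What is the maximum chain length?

3

500 -> bucket 2
654 -> bucket 2 (collision)
483 -> bucket 1
940 -> bucket 2 (collision)
941 -> bucket 4
Final buckets:
0: _
1: 483
2: 500 -> 654 -> 940
3: _
4: 941
5: _
6: _
7: _
8: _
9: _
10: _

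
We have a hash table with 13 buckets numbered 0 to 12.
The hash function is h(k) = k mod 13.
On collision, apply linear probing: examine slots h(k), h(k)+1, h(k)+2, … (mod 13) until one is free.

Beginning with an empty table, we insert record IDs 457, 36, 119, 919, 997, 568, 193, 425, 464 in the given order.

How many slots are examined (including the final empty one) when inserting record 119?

2

457: h=2 -> slot 2
36: h=10 -> slot 10
119: h=2, probe 2,3 -> slot 3
919: h=9 -> slot 9
997: h=9, probe 9,10,11 -> slot 11
568: h=9, probe 9,10,11,12 -> slot 12
193: h=11, probe 11,12,0 -> slot 0
425: h=9, probe 9,10,11,12,0,1 -> slot 1
464: h=9, probe 9,10,11,12,0,1,2,3,4 -> slot 4
Table: [193, 425, 457, 119, 464, ., ., ., ., 919, 36, 997, 568]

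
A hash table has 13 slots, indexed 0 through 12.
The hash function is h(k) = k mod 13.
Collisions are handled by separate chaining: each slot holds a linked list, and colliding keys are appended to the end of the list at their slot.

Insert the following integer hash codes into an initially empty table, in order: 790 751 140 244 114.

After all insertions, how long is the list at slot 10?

790 -> bucket 10
751 -> bucket 10 (collision)
140 -> bucket 10 (collision)
244 -> bucket 10 (collision)
114 -> bucket 10 (collision)
Final buckets:
0: _
1: _
2: _
3: _
4: _
5: _
6: _
7: _
8: _
9: _
10: 790 -> 751 -> 140 -> 244 -> 114
11: _
12: _

5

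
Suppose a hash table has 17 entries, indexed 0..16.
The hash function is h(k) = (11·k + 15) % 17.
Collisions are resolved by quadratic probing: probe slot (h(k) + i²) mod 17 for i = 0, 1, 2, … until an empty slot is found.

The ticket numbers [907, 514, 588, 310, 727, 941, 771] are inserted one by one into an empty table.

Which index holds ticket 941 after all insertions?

Insert 907: h=13, slot 13 empty => index 13.
Insert 514: h=8, slot 8 empty => index 8.
Insert 588: h=6, slot 6 empty => index 6.
Insert 310: h=8, slot 8 occupied => index 9.
Insert 727: h=5, slot 5 empty => index 5.
Insert 941: h=13, slot 13 occupied => index 14.
Insert 771: h=13, slots 13,14 occupied => index 0.
Table: [771, _, _, _, _, 727, 588, _, 514, 310, _, _, _, 907, 941, _, _]

14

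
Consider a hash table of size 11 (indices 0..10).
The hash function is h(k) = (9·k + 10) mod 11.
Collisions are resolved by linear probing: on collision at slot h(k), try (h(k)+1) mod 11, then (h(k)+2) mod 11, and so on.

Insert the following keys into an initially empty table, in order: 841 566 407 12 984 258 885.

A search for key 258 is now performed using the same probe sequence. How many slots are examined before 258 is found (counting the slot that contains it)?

841: h=0 → slot 0
566: h=0, probe 0,1 → slot 1
407: h=10 → slot 10
12: h=8 → slot 8
984: h=0, probe 0,1,2 → slot 2
258: h=0, probe 0,1,2,3 → slot 3
885: h=0, probe 0,1,2,3,4 → slot 4
Table: [841, 566, 984, 258, 885, _, _, _, 12, _, 407]
Lookup 258: h=0, probe 0,1,2,3 → found at 3.

4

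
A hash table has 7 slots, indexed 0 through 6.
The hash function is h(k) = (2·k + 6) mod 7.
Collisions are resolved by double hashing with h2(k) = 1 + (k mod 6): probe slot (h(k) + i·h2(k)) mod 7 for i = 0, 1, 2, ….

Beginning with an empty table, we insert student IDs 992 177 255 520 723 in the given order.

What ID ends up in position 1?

520

992: h=2 → slot 2
177: h=3 → slot 3
255: h=5 → slot 5
520: h=3, h2=5, probe 3,1 → slot 1
723: h=3, h2=4, probe 3,0 → slot 0
Table: [723, 520, 992, 177, _, 255, _]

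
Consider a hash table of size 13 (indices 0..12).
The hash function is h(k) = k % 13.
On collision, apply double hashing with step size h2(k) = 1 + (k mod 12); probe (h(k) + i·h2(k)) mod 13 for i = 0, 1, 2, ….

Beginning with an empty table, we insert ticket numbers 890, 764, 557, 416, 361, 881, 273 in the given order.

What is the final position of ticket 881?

3

890: h=6 => slot 6
764: h=10 => slot 10
557: h=11 => slot 11
416: h=0 => slot 0
361: h=10, h2=2, probe 10,12 => slot 12
881: h=10, h2=6, probe 10,3 => slot 3
273: h=0, h2=10, probe 0,10,7 => slot 7
Table: [416, ., ., 881, ., ., 890, 273, ., ., 764, 557, 361]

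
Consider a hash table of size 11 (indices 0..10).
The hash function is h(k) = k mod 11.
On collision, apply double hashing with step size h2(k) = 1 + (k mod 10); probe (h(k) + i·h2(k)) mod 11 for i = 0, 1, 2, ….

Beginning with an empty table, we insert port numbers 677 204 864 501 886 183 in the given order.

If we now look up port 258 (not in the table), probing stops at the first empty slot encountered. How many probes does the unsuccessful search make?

2

Insert 677: h=6, slot 6 empty => index 6.
Insert 204: h=6, h2=5, slot 6 occupied => index 0.
Insert 864: h=6, h2=5, slots 6,0 occupied => index 5.
Insert 501: h=6, h2=2, slot 6 occupied => index 8.
Insert 886: h=6, h2=7, slot 6 occupied => index 2.
Insert 183: h=7, slot 7 empty => index 7.
Table: [204, ., 886, ., ., 864, 677, 183, 501, ., .]
Lookup 258: h=5, h2=9, probe 5,3 → slot 3 empty, not found.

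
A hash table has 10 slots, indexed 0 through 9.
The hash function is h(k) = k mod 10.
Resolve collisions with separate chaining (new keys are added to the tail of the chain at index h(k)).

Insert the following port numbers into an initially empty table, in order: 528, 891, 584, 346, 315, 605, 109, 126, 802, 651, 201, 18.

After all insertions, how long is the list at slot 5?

2

Insert 528: h=8, bucket 8 empty -> new chain.
Insert 891: h=1, bucket 1 empty -> new chain.
Insert 584: h=4, bucket 4 empty -> new chain.
Insert 346: h=6, bucket 6 empty -> new chain.
Insert 315: h=5, bucket 5 empty -> new chain.
Insert 605: h=5, bucket 5 nonempty -> append to chain.
Insert 109: h=9, bucket 9 empty -> new chain.
Insert 126: h=6, bucket 6 nonempty -> append to chain.
Insert 802: h=2, bucket 2 empty -> new chain.
Insert 651: h=1, bucket 1 nonempty -> append to chain.
Insert 201: h=1, bucket 1 nonempty -> append to chain.
Insert 18: h=8, bucket 8 nonempty -> append to chain.
Final buckets:
0: _
1: 891 -> 651 -> 201
2: 802
3: _
4: 584
5: 315 -> 605
6: 346 -> 126
7: _
8: 528 -> 18
9: 109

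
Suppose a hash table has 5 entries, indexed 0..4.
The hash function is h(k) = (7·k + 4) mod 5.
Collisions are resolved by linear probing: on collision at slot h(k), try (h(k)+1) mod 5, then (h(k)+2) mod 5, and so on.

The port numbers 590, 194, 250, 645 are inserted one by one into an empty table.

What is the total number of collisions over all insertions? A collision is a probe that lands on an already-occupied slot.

590: h=4 -> slot 4
194: h=2 -> slot 2
250: h=4, probe 4,0 -> slot 0
645: h=4, probe 4,0,1 -> slot 1
Table: [250, 645, 194, —, 590]

3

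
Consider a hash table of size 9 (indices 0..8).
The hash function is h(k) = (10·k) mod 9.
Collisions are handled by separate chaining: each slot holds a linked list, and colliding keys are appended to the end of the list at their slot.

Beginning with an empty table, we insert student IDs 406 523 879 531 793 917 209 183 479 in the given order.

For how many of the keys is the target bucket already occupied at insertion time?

3

406 -> bucket 1
523 -> bucket 1 (collision)
879 -> bucket 6
531 -> bucket 0
793 -> bucket 1 (collision)
917 -> bucket 8
209 -> bucket 2
183 -> bucket 3
479 -> bucket 2 (collision)
Final buckets:
0: 531
1: 406 -> 523 -> 793
2: 209 -> 479
3: 183
4: -
5: -
6: 879
7: -
8: 917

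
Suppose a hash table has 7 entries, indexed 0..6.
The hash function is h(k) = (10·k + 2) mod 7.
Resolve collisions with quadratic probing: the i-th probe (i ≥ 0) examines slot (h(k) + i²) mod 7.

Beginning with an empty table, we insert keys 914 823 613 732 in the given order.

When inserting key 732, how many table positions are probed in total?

4

Insert 914: h=0, slot 0 empty => index 0.
Insert 823: h=0, slot 0 occupied => index 1.
Insert 613: h=0, slots 0,1 occupied => index 4.
Insert 732: h=0, slots 0,1,4 occupied => index 2.
Table: [914, 823, 732, ∅, 613, ∅, ∅]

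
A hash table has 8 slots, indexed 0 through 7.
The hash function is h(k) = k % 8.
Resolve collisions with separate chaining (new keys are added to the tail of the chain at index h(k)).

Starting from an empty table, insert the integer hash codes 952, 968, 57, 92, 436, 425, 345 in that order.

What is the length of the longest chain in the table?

Insert 952: h=0, bucket 0 empty -> new chain.
Insert 968: h=0, bucket 0 nonempty -> append to chain.
Insert 57: h=1, bucket 1 empty -> new chain.
Insert 92: h=4, bucket 4 empty -> new chain.
Insert 436: h=4, bucket 4 nonempty -> append to chain.
Insert 425: h=1, bucket 1 nonempty -> append to chain.
Insert 345: h=1, bucket 1 nonempty -> append to chain.
Final buckets:
0: 952 -> 968
1: 57 -> 425 -> 345
2: ∅
3: ∅
4: 92 -> 436
5: ∅
6: ∅
7: ∅

3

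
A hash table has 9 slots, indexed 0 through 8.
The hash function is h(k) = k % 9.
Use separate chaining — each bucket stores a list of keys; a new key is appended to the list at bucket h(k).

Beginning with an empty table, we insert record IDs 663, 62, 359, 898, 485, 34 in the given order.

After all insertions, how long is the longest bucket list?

3

663 -> bucket 6
62 -> bucket 8
359 -> bucket 8 (collision)
898 -> bucket 7
485 -> bucket 8 (collision)
34 -> bucket 7 (collision)
Final buckets:
0: _
1: _
2: _
3: _
4: _
5: _
6: 663
7: 898 -> 34
8: 62 -> 359 -> 485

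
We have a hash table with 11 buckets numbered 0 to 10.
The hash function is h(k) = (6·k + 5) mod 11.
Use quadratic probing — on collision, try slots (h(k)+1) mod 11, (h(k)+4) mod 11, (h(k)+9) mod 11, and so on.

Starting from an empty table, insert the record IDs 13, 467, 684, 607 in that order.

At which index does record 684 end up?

Insert 13: h=6, slot 6 empty => index 6.
Insert 467: h=2, slot 2 empty => index 2.
Insert 684: h=6, slot 6 occupied => index 7.
Insert 607: h=6, slots 6,7 occupied => index 10.
Table: [-, -, 467, -, -, -, 13, 684, -, -, 607]

7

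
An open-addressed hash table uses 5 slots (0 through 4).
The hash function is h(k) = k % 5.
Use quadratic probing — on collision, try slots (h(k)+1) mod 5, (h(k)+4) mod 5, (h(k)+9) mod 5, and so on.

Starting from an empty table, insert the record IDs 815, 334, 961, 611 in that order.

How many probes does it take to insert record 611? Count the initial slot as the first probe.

2

815: h=0 → slot 0
334: h=4 → slot 4
961: h=1 → slot 1
611: h=1, probe 1,2 → slot 2
Table: [815, 961, 611, —, 334]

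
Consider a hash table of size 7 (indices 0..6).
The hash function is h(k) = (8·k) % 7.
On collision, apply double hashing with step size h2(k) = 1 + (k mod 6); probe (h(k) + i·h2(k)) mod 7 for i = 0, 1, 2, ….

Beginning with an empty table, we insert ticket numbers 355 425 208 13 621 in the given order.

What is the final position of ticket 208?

3

Insert 355: h=5, slot 5 empty => index 5.
Insert 425: h=5, h2=6, slot 5 occupied => index 4.
Insert 208: h=5, h2=5, slot 5 occupied => index 3.
Insert 13: h=6, slot 6 empty => index 6.
Insert 621: h=5, h2=4, slot 5 occupied => index 2.
Table: [., ., 621, 208, 425, 355, 13]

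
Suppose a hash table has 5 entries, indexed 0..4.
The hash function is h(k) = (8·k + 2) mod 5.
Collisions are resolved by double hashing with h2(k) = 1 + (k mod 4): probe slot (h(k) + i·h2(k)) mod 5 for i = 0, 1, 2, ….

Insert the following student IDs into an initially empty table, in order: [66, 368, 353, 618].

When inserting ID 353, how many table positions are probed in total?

2

Insert 66: h=0, slot 0 empty => index 0.
Insert 368: h=1, slot 1 empty => index 1.
Insert 353: h=1, h2=2, slot 1 occupied => index 3.
Insert 618: h=1, h2=3, slot 1 occupied => index 4.
Table: [66, 368, ., 353, 618]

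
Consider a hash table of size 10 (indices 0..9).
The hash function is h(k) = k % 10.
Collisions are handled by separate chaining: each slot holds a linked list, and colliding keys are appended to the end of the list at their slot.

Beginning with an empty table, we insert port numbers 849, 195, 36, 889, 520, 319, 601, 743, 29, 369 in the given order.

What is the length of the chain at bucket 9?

5

Insert 849: h=9, bucket 9 empty → new chain.
Insert 195: h=5, bucket 5 empty → new chain.
Insert 36: h=6, bucket 6 empty → new chain.
Insert 889: h=9, bucket 9 nonempty → append to chain.
Insert 520: h=0, bucket 0 empty → new chain.
Insert 319: h=9, bucket 9 nonempty → append to chain.
Insert 601: h=1, bucket 1 empty → new chain.
Insert 743: h=3, bucket 3 empty → new chain.
Insert 29: h=9, bucket 9 nonempty → append to chain.
Insert 369: h=9, bucket 9 nonempty → append to chain.
Final buckets:
0: 520
1: 601
2: -
3: 743
4: -
5: 195
6: 36
7: -
8: -
9: 849 -> 889 -> 319 -> 29 -> 369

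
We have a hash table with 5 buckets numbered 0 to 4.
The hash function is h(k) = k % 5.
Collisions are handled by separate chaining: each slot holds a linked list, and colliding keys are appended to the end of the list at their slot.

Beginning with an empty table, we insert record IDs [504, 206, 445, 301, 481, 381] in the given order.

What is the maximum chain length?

504 -> bucket 4
206 -> bucket 1
445 -> bucket 0
301 -> bucket 1 (collision)
481 -> bucket 1 (collision)
381 -> bucket 1 (collision)
Final buckets:
0: 445
1: 206 -> 301 -> 481 -> 381
2: .
3: .
4: 504

4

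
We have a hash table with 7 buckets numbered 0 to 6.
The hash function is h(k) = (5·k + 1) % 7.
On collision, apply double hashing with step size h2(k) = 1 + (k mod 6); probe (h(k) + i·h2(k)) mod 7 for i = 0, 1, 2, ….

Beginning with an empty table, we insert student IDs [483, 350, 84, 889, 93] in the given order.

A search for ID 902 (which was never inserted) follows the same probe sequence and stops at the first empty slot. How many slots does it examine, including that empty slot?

Insert 483: h=1, slot 1 empty → index 1.
Insert 350: h=1, h2=3, slot 1 occupied → index 4.
Insert 84: h=1, h2=1, slot 1 occupied → index 2.
Insert 889: h=1, h2=2, slot 1 occupied → index 3.
Insert 93: h=4, h2=4, slots 4,1 occupied → index 5.
Table: [_, 483, 84, 889, 350, 93, _]
Lookup 902: h=3, h2=3, probe 3,6 → slot 6 empty, not found.

2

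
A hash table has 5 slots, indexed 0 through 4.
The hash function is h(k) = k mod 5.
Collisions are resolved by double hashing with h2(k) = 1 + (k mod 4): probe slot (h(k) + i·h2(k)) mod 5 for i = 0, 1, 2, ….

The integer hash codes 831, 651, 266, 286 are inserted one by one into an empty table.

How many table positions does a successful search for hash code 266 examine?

831 hashes to 1; slot 1 is free => place at 1.
651 hashes to 1, h2=4; 1 taken => place at 0.
266 hashes to 1, h2=3; 1 taken => place at 4.
286 hashes to 1, h2=3; 1,4 taken => place at 2.
Table: [651, 831, 286, ., 266]
Lookup 266: h=1, h2=3, probe 1,4 → found at 4.

2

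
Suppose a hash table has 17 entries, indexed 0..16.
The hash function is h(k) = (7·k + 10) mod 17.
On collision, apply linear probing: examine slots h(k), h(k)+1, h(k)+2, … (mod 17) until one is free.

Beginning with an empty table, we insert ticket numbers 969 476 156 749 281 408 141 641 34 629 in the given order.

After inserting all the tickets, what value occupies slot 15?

969 hashes to 10; slot 10 is free → place at 10.
476 hashes to 10; 10 taken → place at 11.
156 hashes to 14; slot 14 is free → place at 14.
749 hashes to 0; slot 0 is free → place at 0.
281 hashes to 5; slot 5 is free → place at 5.
408 hashes to 10; 10,11 taken → place at 12.
141 hashes to 11; 11,12 taken → place at 13.
641 hashes to 9; slot 9 is free → place at 9.
34 hashes to 10; 10,11,12,13,14 taken → place at 15.
629 hashes to 10; 10,11,12,13,14,15 taken → place at 16.
Table: [749, ∅, ∅, ∅, ∅, 281, ∅, ∅, ∅, 641, 969, 476, 408, 141, 156, 34, 629]

34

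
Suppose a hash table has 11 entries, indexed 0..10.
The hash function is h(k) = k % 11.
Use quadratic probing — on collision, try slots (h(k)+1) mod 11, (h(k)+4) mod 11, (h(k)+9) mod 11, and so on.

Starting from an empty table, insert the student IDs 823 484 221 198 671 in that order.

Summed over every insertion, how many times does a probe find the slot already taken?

823 hashes to 9; slot 9 is free → place at 9.
484 hashes to 0; slot 0 is free → place at 0.
221 hashes to 1; slot 1 is free → place at 1.
198 hashes to 0; 0,1 taken → place at 4.
671 hashes to 0; 0,1,4,9 taken → place at 5.
Table: [484, 221, ∅, ∅, 198, 671, ∅, ∅, ∅, 823, ∅]

6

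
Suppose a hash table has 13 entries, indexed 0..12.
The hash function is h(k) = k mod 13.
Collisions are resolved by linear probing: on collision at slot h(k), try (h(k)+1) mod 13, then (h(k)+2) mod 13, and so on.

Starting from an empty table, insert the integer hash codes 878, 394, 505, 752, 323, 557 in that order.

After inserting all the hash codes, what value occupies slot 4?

394

878 hashes to 7; slot 7 is free => place at 7.
394 hashes to 4; slot 4 is free => place at 4.
505 hashes to 11; slot 11 is free => place at 11.
752 hashes to 11; 11 taken => place at 12.
323 hashes to 11; 11,12 taken => place at 0.
557 hashes to 11; 11,12,0 taken => place at 1.
Table: [323, 557, ∅, ∅, 394, ∅, ∅, 878, ∅, ∅, ∅, 505, 752]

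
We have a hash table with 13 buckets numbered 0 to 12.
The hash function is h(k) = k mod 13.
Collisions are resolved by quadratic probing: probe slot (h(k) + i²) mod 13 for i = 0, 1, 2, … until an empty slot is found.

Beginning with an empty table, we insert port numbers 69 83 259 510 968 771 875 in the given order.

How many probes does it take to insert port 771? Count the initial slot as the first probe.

69 hashes to 4; slot 4 is free -> place at 4.
83 hashes to 5; slot 5 is free -> place at 5.
259 hashes to 12; slot 12 is free -> place at 12.
510 hashes to 3; slot 3 is free -> place at 3.
968 hashes to 6; slot 6 is free -> place at 6.
771 hashes to 4; 4,5 taken -> place at 8.
875 hashes to 4; 4,5,8 taken -> place at 0.
Table: [875, -, -, 510, 69, 83, 968, -, 771, -, -, -, 259]

3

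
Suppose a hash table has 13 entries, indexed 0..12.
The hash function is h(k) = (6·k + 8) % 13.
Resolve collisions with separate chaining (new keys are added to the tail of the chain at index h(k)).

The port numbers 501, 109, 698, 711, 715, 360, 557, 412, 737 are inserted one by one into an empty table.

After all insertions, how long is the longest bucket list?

5

501 → bucket 11
109 → bucket 12
698 → bucket 10
711 → bucket 10 (collision)
715 → bucket 8
360 → bucket 10 (collision)
557 → bucket 9
412 → bucket 10 (collision)
737 → bucket 10 (collision)
Final buckets:
0: ∅
1: ∅
2: ∅
3: ∅
4: ∅
5: ∅
6: ∅
7: ∅
8: 715
9: 557
10: 698 -> 711 -> 360 -> 412 -> 737
11: 501
12: 109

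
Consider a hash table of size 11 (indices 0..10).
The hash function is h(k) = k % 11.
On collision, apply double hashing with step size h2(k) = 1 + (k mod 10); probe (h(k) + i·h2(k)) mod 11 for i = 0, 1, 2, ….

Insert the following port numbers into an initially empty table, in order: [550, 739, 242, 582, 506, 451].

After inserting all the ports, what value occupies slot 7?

506

550: h=0 → slot 0
739: h=2 → slot 2
242: h=0, h2=3, probe 0,3 → slot 3
582: h=10 → slot 10
506: h=0, h2=7, probe 0,7 → slot 7
451: h=0, h2=2, probe 0,2,4 → slot 4
Table: [550, -, 739, 242, 451, -, -, 506, -, -, 582]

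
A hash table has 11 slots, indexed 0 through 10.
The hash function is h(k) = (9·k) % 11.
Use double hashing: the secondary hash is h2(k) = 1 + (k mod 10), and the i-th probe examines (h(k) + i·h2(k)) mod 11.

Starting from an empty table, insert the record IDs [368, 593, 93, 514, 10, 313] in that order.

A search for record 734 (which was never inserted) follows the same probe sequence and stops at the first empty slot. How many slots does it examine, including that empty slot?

368: h=1 -> slot 1
593: h=2 -> slot 2
93: h=1, h2=4, probe 1,5 -> slot 5
514: h=6 -> slot 6
10: h=2, h2=1, probe 2,3 -> slot 3
313: h=1, h2=4, probe 1,5,9 -> slot 9
Table: [-, 368, 593, 10, -, 93, 514, -, -, 313, -]
Lookup 734: h=6, h2=5, probe 6,0 → slot 0 empty, not found.

2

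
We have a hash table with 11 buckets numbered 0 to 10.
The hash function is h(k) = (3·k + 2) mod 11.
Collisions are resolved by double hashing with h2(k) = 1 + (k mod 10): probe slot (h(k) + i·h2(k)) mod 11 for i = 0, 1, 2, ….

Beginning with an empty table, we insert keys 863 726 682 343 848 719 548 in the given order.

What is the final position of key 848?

3

Insert 863: h=6, slot 6 empty -> index 6.
Insert 726: h=2, slot 2 empty -> index 2.
Insert 682: h=2, h2=3, slot 2 occupied -> index 5.
Insert 343: h=8, slot 8 empty -> index 8.
Insert 848: h=5, h2=9, slot 5 occupied -> index 3.
Insert 719: h=3, h2=10, slots 3,2 occupied -> index 1.
Insert 548: h=7, slot 7 empty -> index 7.
Table: [∅, 719, 726, 848, ∅, 682, 863, 548, 343, ∅, ∅]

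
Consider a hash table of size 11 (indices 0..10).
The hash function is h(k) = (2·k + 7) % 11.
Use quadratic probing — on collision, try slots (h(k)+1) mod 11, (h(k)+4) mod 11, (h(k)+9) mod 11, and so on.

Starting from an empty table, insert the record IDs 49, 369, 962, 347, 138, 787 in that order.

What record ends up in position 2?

787

49: h=6 -> slot 6
369: h=8 -> slot 8
962: h=6, probe 6,7 -> slot 7
347: h=8, probe 8,9 -> slot 9
138: h=8, probe 8,9,1 -> slot 1
787: h=8, probe 8,9,1,6,2 -> slot 2
Table: [-, 138, 787, -, -, -, 49, 962, 369, 347, -]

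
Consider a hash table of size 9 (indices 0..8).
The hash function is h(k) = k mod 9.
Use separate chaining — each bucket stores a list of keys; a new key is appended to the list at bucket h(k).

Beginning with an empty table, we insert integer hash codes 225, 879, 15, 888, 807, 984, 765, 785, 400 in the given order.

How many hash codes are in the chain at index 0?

225 → bucket 0
879 → bucket 6
15 → bucket 6 (collision)
888 → bucket 6 (collision)
807 → bucket 6 (collision)
984 → bucket 3
765 → bucket 0 (collision)
785 → bucket 2
400 → bucket 4
Final buckets:
0: 225 -> 765
1: _
2: 785
3: 984
4: 400
5: _
6: 879 -> 15 -> 888 -> 807
7: _
8: _

2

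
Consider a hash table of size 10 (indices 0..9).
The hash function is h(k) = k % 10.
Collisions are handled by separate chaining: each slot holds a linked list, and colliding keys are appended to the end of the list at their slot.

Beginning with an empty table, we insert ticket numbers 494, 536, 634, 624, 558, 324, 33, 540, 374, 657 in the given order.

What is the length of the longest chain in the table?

Insert 494: h=4, bucket 4 empty → new chain.
Insert 536: h=6, bucket 6 empty → new chain.
Insert 634: h=4, bucket 4 nonempty → append to chain.
Insert 624: h=4, bucket 4 nonempty → append to chain.
Insert 558: h=8, bucket 8 empty → new chain.
Insert 324: h=4, bucket 4 nonempty → append to chain.
Insert 33: h=3, bucket 3 empty → new chain.
Insert 540: h=0, bucket 0 empty → new chain.
Insert 374: h=4, bucket 4 nonempty → append to chain.
Insert 657: h=7, bucket 7 empty → new chain.
Final buckets:
0: 540
1: —
2: —
3: 33
4: 494 -> 634 -> 624 -> 324 -> 374
5: —
6: 536
7: 657
8: 558
9: —

5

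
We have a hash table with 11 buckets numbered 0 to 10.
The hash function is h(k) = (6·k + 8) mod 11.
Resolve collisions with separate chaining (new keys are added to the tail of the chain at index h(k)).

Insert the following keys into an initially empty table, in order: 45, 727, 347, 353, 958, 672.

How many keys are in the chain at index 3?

5

Insert 45: h=3, bucket 3 empty → new chain.
Insert 727: h=3, bucket 3 nonempty → append to chain.
Insert 347: h=0, bucket 0 empty → new chain.
Insert 353: h=3, bucket 3 nonempty → append to chain.
Insert 958: h=3, bucket 3 nonempty → append to chain.
Insert 672: h=3, bucket 3 nonempty → append to chain.
Final buckets:
0: 347
1: ∅
2: ∅
3: 45 -> 727 -> 353 -> 958 -> 672
4: ∅
5: ∅
6: ∅
7: ∅
8: ∅
9: ∅
10: ∅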